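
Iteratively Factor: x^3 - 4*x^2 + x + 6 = (x - 2)*(x^2 - 2*x - 3) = (x - 2)*(x + 1)*(x - 3)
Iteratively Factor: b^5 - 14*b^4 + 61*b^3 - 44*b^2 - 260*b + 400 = (b - 2)*(b^4 - 12*b^3 + 37*b^2 + 30*b - 200) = (b - 2)*(b + 2)*(b^3 - 14*b^2 + 65*b - 100) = (b - 4)*(b - 2)*(b + 2)*(b^2 - 10*b + 25) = (b - 5)*(b - 4)*(b - 2)*(b + 2)*(b - 5)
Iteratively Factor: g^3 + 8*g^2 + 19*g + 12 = (g + 3)*(g^2 + 5*g + 4) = (g + 3)*(g + 4)*(g + 1)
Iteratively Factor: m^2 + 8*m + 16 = (m + 4)*(m + 4)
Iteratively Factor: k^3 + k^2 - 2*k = (k - 1)*(k^2 + 2*k) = (k - 1)*(k + 2)*(k)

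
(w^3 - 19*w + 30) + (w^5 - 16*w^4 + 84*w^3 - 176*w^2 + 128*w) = w^5 - 16*w^4 + 85*w^3 - 176*w^2 + 109*w + 30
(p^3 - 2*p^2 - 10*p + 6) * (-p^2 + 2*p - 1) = -p^5 + 4*p^4 + 5*p^3 - 24*p^2 + 22*p - 6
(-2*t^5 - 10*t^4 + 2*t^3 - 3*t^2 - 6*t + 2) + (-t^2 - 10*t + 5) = -2*t^5 - 10*t^4 + 2*t^3 - 4*t^2 - 16*t + 7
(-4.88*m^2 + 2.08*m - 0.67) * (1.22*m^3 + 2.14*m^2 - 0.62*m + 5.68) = -5.9536*m^5 - 7.9056*m^4 + 6.6594*m^3 - 30.4418*m^2 + 12.2298*m - 3.8056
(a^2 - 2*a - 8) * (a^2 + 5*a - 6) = a^4 + 3*a^3 - 24*a^2 - 28*a + 48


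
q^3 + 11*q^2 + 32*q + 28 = (q + 2)^2*(q + 7)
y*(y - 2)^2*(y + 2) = y^4 - 2*y^3 - 4*y^2 + 8*y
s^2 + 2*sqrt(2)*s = s*(s + 2*sqrt(2))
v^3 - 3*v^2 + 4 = (v - 2)^2*(v + 1)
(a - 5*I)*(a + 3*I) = a^2 - 2*I*a + 15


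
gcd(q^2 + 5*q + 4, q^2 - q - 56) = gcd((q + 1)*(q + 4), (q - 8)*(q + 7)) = 1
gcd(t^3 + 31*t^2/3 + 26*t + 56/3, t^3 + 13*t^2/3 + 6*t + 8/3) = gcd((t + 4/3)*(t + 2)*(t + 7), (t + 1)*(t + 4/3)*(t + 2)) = t^2 + 10*t/3 + 8/3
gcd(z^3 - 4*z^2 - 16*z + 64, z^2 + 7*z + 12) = z + 4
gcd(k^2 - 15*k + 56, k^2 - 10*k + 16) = k - 8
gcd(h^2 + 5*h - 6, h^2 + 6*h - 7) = h - 1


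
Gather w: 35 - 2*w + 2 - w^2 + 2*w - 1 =36 - w^2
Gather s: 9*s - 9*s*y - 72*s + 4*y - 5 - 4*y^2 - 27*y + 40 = s*(-9*y - 63) - 4*y^2 - 23*y + 35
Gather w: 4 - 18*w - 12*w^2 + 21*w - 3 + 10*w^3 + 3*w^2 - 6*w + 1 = 10*w^3 - 9*w^2 - 3*w + 2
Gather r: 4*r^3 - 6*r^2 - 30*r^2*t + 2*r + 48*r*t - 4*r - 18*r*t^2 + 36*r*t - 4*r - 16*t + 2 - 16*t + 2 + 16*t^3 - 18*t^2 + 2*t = 4*r^3 + r^2*(-30*t - 6) + r*(-18*t^2 + 84*t - 6) + 16*t^3 - 18*t^2 - 30*t + 4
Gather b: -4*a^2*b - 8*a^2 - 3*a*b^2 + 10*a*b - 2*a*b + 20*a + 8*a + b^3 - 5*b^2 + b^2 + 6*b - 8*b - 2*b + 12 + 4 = -8*a^2 + 28*a + b^3 + b^2*(-3*a - 4) + b*(-4*a^2 + 8*a - 4) + 16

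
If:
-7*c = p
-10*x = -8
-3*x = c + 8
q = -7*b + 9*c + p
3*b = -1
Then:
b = -1/3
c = -52/5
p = 364/5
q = -277/15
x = 4/5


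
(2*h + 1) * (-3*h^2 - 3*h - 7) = -6*h^3 - 9*h^2 - 17*h - 7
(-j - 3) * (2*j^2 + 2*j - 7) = -2*j^3 - 8*j^2 + j + 21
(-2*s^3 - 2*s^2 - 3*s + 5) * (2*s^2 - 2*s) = -4*s^5 - 2*s^3 + 16*s^2 - 10*s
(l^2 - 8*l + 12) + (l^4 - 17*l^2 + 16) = l^4 - 16*l^2 - 8*l + 28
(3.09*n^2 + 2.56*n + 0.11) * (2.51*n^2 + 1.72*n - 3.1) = 7.7559*n^4 + 11.7404*n^3 - 4.8997*n^2 - 7.7468*n - 0.341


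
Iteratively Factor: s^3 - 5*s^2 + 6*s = (s - 2)*(s^2 - 3*s) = (s - 3)*(s - 2)*(s)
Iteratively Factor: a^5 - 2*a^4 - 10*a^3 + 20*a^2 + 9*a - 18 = (a + 1)*(a^4 - 3*a^3 - 7*a^2 + 27*a - 18) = (a + 1)*(a + 3)*(a^3 - 6*a^2 + 11*a - 6) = (a - 3)*(a + 1)*(a + 3)*(a^2 - 3*a + 2) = (a - 3)*(a - 2)*(a + 1)*(a + 3)*(a - 1)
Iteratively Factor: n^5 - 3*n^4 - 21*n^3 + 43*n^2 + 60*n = (n + 1)*(n^4 - 4*n^3 - 17*n^2 + 60*n) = (n + 1)*(n + 4)*(n^3 - 8*n^2 + 15*n) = (n - 3)*(n + 1)*(n + 4)*(n^2 - 5*n) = n*(n - 3)*(n + 1)*(n + 4)*(n - 5)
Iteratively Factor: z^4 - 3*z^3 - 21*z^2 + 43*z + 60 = (z + 4)*(z^3 - 7*z^2 + 7*z + 15) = (z - 5)*(z + 4)*(z^2 - 2*z - 3) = (z - 5)*(z + 1)*(z + 4)*(z - 3)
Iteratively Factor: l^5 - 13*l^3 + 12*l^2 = (l)*(l^4 - 13*l^2 + 12*l) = l*(l - 1)*(l^3 + l^2 - 12*l) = l*(l - 1)*(l + 4)*(l^2 - 3*l) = l^2*(l - 1)*(l + 4)*(l - 3)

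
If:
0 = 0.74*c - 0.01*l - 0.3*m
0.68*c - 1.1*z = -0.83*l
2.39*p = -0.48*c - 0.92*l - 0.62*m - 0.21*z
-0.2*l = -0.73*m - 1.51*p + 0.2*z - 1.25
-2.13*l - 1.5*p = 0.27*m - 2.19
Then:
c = -2.00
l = 0.57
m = -4.96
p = 1.54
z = -0.81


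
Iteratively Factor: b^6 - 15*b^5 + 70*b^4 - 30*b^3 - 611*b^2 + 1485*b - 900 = (b - 3)*(b^5 - 12*b^4 + 34*b^3 + 72*b^2 - 395*b + 300) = (b - 5)*(b - 3)*(b^4 - 7*b^3 - b^2 + 67*b - 60) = (b - 5)*(b - 4)*(b - 3)*(b^3 - 3*b^2 - 13*b + 15) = (b - 5)^2*(b - 4)*(b - 3)*(b^2 + 2*b - 3) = (b - 5)^2*(b - 4)*(b - 3)*(b + 3)*(b - 1)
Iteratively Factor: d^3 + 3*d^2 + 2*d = (d + 2)*(d^2 + d) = (d + 1)*(d + 2)*(d)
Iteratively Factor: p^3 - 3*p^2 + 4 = (p - 2)*(p^2 - p - 2) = (p - 2)*(p + 1)*(p - 2)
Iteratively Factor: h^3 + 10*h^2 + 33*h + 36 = (h + 3)*(h^2 + 7*h + 12) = (h + 3)^2*(h + 4)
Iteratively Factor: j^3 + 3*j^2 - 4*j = (j - 1)*(j^2 + 4*j) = j*(j - 1)*(j + 4)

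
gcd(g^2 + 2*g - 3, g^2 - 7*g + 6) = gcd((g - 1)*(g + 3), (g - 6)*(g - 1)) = g - 1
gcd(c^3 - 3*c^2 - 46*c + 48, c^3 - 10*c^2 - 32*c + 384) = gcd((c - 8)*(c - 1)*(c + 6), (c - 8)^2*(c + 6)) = c^2 - 2*c - 48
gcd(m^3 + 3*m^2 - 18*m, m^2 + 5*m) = m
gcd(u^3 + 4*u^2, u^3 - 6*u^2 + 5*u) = u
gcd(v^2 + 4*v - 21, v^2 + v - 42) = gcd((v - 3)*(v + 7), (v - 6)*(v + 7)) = v + 7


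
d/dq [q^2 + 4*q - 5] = 2*q + 4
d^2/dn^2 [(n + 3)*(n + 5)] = 2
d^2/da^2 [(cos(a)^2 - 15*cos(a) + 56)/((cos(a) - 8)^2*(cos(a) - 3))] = (17*(1 - cos(a)^2)^2 - cos(a)^5 - 85*cos(a)^3 - 97*cos(a)^2 + 1590*cos(a) - 847)/((cos(a) - 8)^3*(cos(a) - 3)^3)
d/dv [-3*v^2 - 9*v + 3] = -6*v - 9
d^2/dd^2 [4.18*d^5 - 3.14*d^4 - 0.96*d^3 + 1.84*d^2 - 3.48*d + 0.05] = 83.6*d^3 - 37.68*d^2 - 5.76*d + 3.68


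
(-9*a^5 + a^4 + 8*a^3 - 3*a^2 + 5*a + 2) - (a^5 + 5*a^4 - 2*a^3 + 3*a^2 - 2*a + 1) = -10*a^5 - 4*a^4 + 10*a^3 - 6*a^2 + 7*a + 1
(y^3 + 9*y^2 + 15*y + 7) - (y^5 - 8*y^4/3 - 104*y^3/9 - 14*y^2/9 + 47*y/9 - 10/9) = -y^5 + 8*y^4/3 + 113*y^3/9 + 95*y^2/9 + 88*y/9 + 73/9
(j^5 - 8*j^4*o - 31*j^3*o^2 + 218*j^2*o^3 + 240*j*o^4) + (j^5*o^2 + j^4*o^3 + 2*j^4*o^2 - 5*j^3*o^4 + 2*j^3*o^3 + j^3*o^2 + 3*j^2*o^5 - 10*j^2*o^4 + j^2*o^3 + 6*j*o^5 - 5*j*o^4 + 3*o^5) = j^5*o^2 + j^5 + j^4*o^3 + 2*j^4*o^2 - 8*j^4*o - 5*j^3*o^4 + 2*j^3*o^3 - 30*j^3*o^2 + 3*j^2*o^5 - 10*j^2*o^4 + 219*j^2*o^3 + 6*j*o^5 + 235*j*o^4 + 3*o^5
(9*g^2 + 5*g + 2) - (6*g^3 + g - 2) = -6*g^3 + 9*g^2 + 4*g + 4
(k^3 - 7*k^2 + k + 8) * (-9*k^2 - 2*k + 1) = -9*k^5 + 61*k^4 + 6*k^3 - 81*k^2 - 15*k + 8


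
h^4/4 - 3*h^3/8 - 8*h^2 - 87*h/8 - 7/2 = (h/4 + 1/4)*(h - 7)*(h + 1/2)*(h + 4)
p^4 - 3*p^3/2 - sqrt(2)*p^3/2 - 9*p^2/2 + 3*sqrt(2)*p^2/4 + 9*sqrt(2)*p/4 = p*(p - 3)*(p + 3/2)*(p - sqrt(2)/2)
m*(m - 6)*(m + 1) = m^3 - 5*m^2 - 6*m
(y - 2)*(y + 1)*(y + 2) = y^3 + y^2 - 4*y - 4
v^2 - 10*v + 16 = (v - 8)*(v - 2)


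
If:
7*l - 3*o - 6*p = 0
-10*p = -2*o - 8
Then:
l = 3*p - 12/7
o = 5*p - 4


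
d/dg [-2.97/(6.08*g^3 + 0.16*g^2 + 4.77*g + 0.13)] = (54.1728*g^2 + 0.9504*g + 14.1669)/(6.08*g^3 + 0.16*g^2 + 4.77*g + 0.13)^2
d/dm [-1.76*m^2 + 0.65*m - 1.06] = 0.65 - 3.52*m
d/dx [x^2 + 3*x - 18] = 2*x + 3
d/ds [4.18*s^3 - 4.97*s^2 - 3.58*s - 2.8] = 12.54*s^2 - 9.94*s - 3.58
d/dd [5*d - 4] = 5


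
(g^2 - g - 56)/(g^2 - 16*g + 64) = (g + 7)/(g - 8)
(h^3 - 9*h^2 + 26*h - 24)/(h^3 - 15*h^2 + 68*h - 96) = (h - 2)/(h - 8)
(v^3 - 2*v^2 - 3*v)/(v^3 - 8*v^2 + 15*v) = (v + 1)/(v - 5)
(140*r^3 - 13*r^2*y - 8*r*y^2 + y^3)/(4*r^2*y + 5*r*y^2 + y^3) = (35*r^2 - 12*r*y + y^2)/(y*(r + y))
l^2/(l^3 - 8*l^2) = 1/(l - 8)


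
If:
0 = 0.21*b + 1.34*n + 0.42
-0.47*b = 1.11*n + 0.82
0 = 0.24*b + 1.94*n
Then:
No Solution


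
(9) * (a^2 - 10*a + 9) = 9*a^2 - 90*a + 81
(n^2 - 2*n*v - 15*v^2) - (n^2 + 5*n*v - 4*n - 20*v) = -7*n*v + 4*n - 15*v^2 + 20*v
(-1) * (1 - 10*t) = 10*t - 1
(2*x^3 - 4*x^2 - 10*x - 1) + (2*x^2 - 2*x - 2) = 2*x^3 - 2*x^2 - 12*x - 3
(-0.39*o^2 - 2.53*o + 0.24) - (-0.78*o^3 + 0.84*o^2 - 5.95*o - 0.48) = 0.78*o^3 - 1.23*o^2 + 3.42*o + 0.72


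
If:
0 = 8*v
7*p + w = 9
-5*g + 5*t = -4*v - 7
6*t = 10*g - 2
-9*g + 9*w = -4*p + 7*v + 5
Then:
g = -8/5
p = 452/295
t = -3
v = 0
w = -509/295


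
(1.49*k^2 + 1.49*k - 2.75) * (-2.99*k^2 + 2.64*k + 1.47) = -4.4551*k^4 - 0.521500000000001*k^3 + 14.3464*k^2 - 5.0697*k - 4.0425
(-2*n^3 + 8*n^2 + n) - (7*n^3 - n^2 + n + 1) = -9*n^3 + 9*n^2 - 1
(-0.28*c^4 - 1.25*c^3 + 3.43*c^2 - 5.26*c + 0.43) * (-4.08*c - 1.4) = 1.1424*c^5 + 5.492*c^4 - 12.2444*c^3 + 16.6588*c^2 + 5.6096*c - 0.602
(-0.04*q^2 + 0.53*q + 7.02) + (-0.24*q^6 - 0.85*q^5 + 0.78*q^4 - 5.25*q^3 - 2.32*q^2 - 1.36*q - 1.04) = -0.24*q^6 - 0.85*q^5 + 0.78*q^4 - 5.25*q^3 - 2.36*q^2 - 0.83*q + 5.98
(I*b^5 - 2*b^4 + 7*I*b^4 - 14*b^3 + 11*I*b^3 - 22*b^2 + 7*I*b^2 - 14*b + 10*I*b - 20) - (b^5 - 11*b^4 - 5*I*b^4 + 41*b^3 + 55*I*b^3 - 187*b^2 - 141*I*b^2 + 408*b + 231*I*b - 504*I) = -b^5 + I*b^5 + 9*b^4 + 12*I*b^4 - 55*b^3 - 44*I*b^3 + 165*b^2 + 148*I*b^2 - 422*b - 221*I*b - 20 + 504*I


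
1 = 1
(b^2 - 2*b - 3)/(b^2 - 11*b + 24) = (b + 1)/(b - 8)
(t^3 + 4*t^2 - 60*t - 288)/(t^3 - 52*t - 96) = (t + 6)/(t + 2)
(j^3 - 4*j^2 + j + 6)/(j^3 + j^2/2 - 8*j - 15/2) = 2*(j - 2)/(2*j + 5)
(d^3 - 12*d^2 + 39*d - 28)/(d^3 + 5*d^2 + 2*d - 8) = (d^2 - 11*d + 28)/(d^2 + 6*d + 8)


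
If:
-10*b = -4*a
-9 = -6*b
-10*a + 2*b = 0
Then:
No Solution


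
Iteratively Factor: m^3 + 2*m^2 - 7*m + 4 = (m - 1)*(m^2 + 3*m - 4) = (m - 1)^2*(m + 4)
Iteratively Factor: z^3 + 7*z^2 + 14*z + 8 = (z + 2)*(z^2 + 5*z + 4) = (z + 1)*(z + 2)*(z + 4)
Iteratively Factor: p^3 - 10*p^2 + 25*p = (p)*(p^2 - 10*p + 25) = p*(p - 5)*(p - 5)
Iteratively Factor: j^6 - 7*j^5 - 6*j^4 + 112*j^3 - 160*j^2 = (j - 4)*(j^5 - 3*j^4 - 18*j^3 + 40*j^2) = (j - 4)*(j - 2)*(j^4 - j^3 - 20*j^2) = (j - 4)*(j - 2)*(j + 4)*(j^3 - 5*j^2) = j*(j - 4)*(j - 2)*(j + 4)*(j^2 - 5*j) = j*(j - 5)*(j - 4)*(j - 2)*(j + 4)*(j)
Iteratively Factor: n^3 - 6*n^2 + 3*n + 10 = (n + 1)*(n^2 - 7*n + 10) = (n - 2)*(n + 1)*(n - 5)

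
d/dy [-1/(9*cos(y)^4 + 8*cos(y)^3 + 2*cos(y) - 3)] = 2*(-18*cos(y)^3 - 12*cos(y)^2 - 1)*sin(y)/(9*cos(y)^4 + 8*cos(y)^3 + 2*cos(y) - 3)^2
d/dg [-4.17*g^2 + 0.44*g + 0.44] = 0.44 - 8.34*g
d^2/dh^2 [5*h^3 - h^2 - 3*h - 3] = 30*h - 2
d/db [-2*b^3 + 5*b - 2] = 5 - 6*b^2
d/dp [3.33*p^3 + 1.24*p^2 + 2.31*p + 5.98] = 9.99*p^2 + 2.48*p + 2.31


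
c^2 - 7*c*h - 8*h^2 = (c - 8*h)*(c + h)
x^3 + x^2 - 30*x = x*(x - 5)*(x + 6)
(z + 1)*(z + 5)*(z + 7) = z^3 + 13*z^2 + 47*z + 35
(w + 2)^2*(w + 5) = w^3 + 9*w^2 + 24*w + 20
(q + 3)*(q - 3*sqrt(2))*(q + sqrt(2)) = q^3 - 2*sqrt(2)*q^2 + 3*q^2 - 6*sqrt(2)*q - 6*q - 18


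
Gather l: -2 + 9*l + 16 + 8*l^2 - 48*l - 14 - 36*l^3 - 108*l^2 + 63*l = -36*l^3 - 100*l^2 + 24*l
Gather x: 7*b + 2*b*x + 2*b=2*b*x + 9*b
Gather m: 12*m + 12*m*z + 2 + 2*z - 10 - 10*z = m*(12*z + 12) - 8*z - 8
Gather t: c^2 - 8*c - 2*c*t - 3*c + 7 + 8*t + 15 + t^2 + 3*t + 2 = c^2 - 11*c + t^2 + t*(11 - 2*c) + 24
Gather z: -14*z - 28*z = -42*z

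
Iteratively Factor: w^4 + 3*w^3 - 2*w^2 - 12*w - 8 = (w + 2)*(w^3 + w^2 - 4*w - 4) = (w + 2)^2*(w^2 - w - 2) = (w - 2)*(w + 2)^2*(w + 1)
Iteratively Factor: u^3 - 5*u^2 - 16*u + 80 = (u - 5)*(u^2 - 16) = (u - 5)*(u + 4)*(u - 4)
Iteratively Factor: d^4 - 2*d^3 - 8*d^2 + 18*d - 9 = (d + 3)*(d^3 - 5*d^2 + 7*d - 3) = (d - 1)*(d + 3)*(d^2 - 4*d + 3) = (d - 3)*(d - 1)*(d + 3)*(d - 1)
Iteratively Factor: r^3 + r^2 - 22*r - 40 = (r - 5)*(r^2 + 6*r + 8) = (r - 5)*(r + 4)*(r + 2)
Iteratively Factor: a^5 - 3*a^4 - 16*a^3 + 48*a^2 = (a)*(a^4 - 3*a^3 - 16*a^2 + 48*a) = a*(a - 3)*(a^3 - 16*a) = a^2*(a - 3)*(a^2 - 16) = a^2*(a - 3)*(a + 4)*(a - 4)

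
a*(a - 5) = a^2 - 5*a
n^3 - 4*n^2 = n^2*(n - 4)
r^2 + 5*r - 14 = (r - 2)*(r + 7)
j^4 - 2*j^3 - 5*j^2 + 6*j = j*(j - 3)*(j - 1)*(j + 2)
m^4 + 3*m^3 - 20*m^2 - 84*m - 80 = (m - 5)*(m + 2)^2*(m + 4)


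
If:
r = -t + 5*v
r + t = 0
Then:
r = -t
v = 0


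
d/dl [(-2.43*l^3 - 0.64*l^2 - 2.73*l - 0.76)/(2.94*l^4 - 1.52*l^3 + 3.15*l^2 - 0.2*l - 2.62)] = (7.1442*l^6 + 3.7632*l^5 + 15.4513*l^4 + 1.6104*l^3 + 24.3617*l^2 + 8.1416*l + 7.0006)/(8.6436*l^8 - 8.9376*l^7 + 20.8324*l^6 - 10.752*l^5 - 4.8751*l^4 + 6.7048*l^3 - 16.466*l^2 + 1.048*l + 6.8644)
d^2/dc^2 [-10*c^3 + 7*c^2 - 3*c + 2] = 14 - 60*c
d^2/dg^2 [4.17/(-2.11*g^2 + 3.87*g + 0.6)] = (-37.130514*g^2 + 68.101938*g + 4.17*(4.22*g - 3.87)*(8.44*g - 7.74) + 10.55844)/(-2.11*g^2 + 3.87*g + 0.6)^3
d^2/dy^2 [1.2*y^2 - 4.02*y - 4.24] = 2.40000000000000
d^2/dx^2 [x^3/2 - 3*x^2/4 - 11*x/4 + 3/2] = 3*x - 3/2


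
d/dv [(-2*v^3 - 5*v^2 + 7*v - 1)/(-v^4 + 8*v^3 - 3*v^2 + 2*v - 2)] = (-2*v^6 - 10*v^5 + 67*v^4 - 124*v^3 + 47*v^2 + 14*v - 12)/(v^8 - 16*v^7 + 70*v^6 - 52*v^5 + 45*v^4 - 44*v^3 + 16*v^2 - 8*v + 4)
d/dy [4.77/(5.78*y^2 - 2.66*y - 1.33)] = (12.6882 - 55.1412*y)/(-5.78*y^2 + 2.66*y + 1.33)^2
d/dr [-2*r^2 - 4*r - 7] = -4*r - 4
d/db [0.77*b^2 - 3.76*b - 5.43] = 1.54*b - 3.76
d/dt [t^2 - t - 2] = 2*t - 1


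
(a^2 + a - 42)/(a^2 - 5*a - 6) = (a + 7)/(a + 1)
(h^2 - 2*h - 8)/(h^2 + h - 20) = (h + 2)/(h + 5)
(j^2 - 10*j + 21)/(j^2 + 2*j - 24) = (j^2 - 10*j + 21)/(j^2 + 2*j - 24)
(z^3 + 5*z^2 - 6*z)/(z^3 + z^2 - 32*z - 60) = z*(z^2 + 5*z - 6)/(z^3 + z^2 - 32*z - 60)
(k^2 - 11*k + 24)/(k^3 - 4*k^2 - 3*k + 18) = (k - 8)/(k^2 - k - 6)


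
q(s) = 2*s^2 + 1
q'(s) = 4*s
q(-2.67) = 15.26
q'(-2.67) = -10.68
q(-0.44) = 1.39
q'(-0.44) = -1.76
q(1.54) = 5.74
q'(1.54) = 6.16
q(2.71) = 15.69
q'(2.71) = 10.84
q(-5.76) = 67.36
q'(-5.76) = -23.04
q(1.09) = 3.38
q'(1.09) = 4.36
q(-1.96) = 8.68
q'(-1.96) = -7.84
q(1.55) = 5.80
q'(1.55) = 6.20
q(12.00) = 289.00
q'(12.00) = 48.00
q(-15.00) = 451.00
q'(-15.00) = -60.00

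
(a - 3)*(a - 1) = a^2 - 4*a + 3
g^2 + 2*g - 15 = (g - 3)*(g + 5)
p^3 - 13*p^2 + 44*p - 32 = (p - 8)*(p - 4)*(p - 1)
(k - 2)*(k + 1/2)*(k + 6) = k^3 + 9*k^2/2 - 10*k - 6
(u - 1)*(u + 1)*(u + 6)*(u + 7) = u^4 + 13*u^3 + 41*u^2 - 13*u - 42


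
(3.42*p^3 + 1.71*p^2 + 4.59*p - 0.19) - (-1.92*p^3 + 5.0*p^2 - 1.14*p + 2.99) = 5.34*p^3 - 3.29*p^2 + 5.73*p - 3.18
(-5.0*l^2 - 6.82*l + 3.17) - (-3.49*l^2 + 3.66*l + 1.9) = -1.51*l^2 - 10.48*l + 1.27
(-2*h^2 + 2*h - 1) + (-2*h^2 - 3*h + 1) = -4*h^2 - h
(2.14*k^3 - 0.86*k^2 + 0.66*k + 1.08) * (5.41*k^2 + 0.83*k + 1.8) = 11.5774*k^5 - 2.8764*k^4 + 6.7088*k^3 + 4.8426*k^2 + 2.0844*k + 1.944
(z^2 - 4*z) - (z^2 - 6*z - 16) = 2*z + 16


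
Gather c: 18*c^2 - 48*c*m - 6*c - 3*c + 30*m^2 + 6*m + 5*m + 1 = 18*c^2 + c*(-48*m - 9) + 30*m^2 + 11*m + 1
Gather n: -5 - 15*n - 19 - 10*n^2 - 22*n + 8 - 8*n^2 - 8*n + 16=-18*n^2 - 45*n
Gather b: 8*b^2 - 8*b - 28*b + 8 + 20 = 8*b^2 - 36*b + 28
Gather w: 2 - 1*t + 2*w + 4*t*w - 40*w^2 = -t - 40*w^2 + w*(4*t + 2) + 2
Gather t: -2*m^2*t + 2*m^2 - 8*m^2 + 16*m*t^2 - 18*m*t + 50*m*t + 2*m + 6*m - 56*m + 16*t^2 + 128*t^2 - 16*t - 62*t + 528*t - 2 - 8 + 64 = -6*m^2 - 48*m + t^2*(16*m + 144) + t*(-2*m^2 + 32*m + 450) + 54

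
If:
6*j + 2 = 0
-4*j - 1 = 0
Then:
No Solution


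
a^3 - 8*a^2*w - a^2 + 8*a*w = a*(a - 1)*(a - 8*w)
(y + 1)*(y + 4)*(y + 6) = y^3 + 11*y^2 + 34*y + 24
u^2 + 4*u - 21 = (u - 3)*(u + 7)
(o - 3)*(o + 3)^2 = o^3 + 3*o^2 - 9*o - 27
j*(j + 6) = j^2 + 6*j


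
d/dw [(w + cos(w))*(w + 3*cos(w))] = -4*w*sin(w) + 2*w - 3*sin(2*w) + 4*cos(w)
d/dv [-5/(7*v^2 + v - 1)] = 5*(14*v + 1)/(7*v^2 + v - 1)^2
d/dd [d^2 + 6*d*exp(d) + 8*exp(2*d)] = 6*d*exp(d) + 2*d + 16*exp(2*d) + 6*exp(d)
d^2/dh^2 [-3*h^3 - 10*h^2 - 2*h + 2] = -18*h - 20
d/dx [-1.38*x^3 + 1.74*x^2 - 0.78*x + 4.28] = -4.14*x^2 + 3.48*x - 0.78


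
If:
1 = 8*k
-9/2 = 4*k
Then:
No Solution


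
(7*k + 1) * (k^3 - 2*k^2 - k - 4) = 7*k^4 - 13*k^3 - 9*k^2 - 29*k - 4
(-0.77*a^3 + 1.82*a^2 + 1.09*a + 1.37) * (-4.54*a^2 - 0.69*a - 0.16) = 3.4958*a^5 - 7.7315*a^4 - 6.0812*a^3 - 7.2631*a^2 - 1.1197*a - 0.2192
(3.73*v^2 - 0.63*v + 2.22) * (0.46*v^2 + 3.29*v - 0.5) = 1.7158*v^4 + 11.9819*v^3 - 2.9165*v^2 + 7.6188*v - 1.11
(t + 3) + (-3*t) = 3 - 2*t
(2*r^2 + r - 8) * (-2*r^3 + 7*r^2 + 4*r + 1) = -4*r^5 + 12*r^4 + 31*r^3 - 50*r^2 - 31*r - 8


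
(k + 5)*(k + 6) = k^2 + 11*k + 30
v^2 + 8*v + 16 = (v + 4)^2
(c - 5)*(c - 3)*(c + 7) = c^3 - c^2 - 41*c + 105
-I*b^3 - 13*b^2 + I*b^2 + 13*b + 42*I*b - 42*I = (b - 7*I)*(b - 6*I)*(-I*b + I)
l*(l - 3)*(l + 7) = l^3 + 4*l^2 - 21*l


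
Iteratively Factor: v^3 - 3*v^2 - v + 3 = (v - 1)*(v^2 - 2*v - 3) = (v - 3)*(v - 1)*(v + 1)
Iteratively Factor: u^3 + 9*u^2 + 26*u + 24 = (u + 3)*(u^2 + 6*u + 8) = (u + 2)*(u + 3)*(u + 4)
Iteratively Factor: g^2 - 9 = (g - 3)*(g + 3)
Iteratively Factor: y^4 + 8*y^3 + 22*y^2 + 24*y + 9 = (y + 1)*(y^3 + 7*y^2 + 15*y + 9) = (y + 1)*(y + 3)*(y^2 + 4*y + 3) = (y + 1)^2*(y + 3)*(y + 3)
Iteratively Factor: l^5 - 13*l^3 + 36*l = (l - 3)*(l^4 + 3*l^3 - 4*l^2 - 12*l) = (l - 3)*(l - 2)*(l^3 + 5*l^2 + 6*l) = l*(l - 3)*(l - 2)*(l^2 + 5*l + 6) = l*(l - 3)*(l - 2)*(l + 2)*(l + 3)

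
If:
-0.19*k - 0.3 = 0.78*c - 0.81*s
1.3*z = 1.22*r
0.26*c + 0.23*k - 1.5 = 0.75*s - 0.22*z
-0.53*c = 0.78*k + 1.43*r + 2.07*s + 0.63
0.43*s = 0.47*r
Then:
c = -3.53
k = 7.30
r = -1.21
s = -1.32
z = -1.13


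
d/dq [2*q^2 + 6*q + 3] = 4*q + 6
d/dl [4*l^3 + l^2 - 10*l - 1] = 12*l^2 + 2*l - 10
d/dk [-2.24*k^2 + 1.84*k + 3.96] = 1.84 - 4.48*k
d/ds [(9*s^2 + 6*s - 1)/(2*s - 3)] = 2*(9*s^2 - 27*s - 8)/(4*s^2 - 12*s + 9)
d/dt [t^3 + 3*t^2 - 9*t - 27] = 3*t^2 + 6*t - 9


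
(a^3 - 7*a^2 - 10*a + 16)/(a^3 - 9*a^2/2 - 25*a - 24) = 2*(a - 1)/(2*a + 3)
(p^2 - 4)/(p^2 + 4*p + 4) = (p - 2)/(p + 2)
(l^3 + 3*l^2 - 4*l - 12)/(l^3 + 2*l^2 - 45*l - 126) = (l^2 - 4)/(l^2 - l - 42)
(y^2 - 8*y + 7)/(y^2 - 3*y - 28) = (y - 1)/(y + 4)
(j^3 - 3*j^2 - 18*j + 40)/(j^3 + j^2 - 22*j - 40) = (j - 2)/(j + 2)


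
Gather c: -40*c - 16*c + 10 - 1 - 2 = 7 - 56*c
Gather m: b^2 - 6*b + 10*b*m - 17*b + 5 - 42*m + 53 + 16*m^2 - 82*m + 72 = b^2 - 23*b + 16*m^2 + m*(10*b - 124) + 130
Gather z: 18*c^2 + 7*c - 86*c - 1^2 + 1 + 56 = 18*c^2 - 79*c + 56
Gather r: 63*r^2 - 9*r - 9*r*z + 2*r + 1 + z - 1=63*r^2 + r*(-9*z - 7) + z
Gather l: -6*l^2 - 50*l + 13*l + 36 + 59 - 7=-6*l^2 - 37*l + 88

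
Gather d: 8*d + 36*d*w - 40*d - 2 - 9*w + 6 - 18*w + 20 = d*(36*w - 32) - 27*w + 24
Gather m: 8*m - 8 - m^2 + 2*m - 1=-m^2 + 10*m - 9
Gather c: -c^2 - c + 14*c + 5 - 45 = -c^2 + 13*c - 40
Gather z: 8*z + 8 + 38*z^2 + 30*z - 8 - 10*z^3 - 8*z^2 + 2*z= -10*z^3 + 30*z^2 + 40*z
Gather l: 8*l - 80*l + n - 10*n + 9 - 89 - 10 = -72*l - 9*n - 90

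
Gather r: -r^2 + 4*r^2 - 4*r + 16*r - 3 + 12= 3*r^2 + 12*r + 9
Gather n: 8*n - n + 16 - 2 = 7*n + 14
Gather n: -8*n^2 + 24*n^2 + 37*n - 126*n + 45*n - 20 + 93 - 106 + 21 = 16*n^2 - 44*n - 12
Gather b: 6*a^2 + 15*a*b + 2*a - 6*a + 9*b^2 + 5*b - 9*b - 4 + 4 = 6*a^2 - 4*a + 9*b^2 + b*(15*a - 4)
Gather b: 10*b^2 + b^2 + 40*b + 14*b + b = 11*b^2 + 55*b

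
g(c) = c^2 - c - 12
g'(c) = 2*c - 1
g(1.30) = -11.61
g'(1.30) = 1.60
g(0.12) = -12.11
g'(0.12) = -0.76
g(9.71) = 72.57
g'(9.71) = 18.42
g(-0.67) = -10.88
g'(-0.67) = -2.34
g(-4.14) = 9.28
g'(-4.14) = -9.28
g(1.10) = -11.89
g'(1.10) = 1.20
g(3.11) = -5.44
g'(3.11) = 5.22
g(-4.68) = 14.58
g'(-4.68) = -10.36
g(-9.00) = 78.00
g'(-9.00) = -19.00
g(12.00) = 120.00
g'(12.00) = 23.00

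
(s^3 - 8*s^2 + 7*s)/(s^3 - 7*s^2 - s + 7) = s/(s + 1)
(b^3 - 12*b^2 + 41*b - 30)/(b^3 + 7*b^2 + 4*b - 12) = (b^2 - 11*b + 30)/(b^2 + 8*b + 12)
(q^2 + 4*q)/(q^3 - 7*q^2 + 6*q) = (q + 4)/(q^2 - 7*q + 6)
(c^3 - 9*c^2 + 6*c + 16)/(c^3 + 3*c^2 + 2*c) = (c^2 - 10*c + 16)/(c*(c + 2))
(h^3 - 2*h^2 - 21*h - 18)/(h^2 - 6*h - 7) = (h^2 - 3*h - 18)/(h - 7)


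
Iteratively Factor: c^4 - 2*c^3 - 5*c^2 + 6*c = (c + 2)*(c^3 - 4*c^2 + 3*c) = (c - 3)*(c + 2)*(c^2 - c) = c*(c - 3)*(c + 2)*(c - 1)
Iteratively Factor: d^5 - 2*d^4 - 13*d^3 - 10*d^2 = (d + 2)*(d^4 - 4*d^3 - 5*d^2) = (d - 5)*(d + 2)*(d^3 + d^2) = (d - 5)*(d + 1)*(d + 2)*(d^2) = d*(d - 5)*(d + 1)*(d + 2)*(d)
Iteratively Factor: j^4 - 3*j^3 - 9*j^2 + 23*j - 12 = (j - 1)*(j^3 - 2*j^2 - 11*j + 12) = (j - 4)*(j - 1)*(j^2 + 2*j - 3) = (j - 4)*(j - 1)*(j + 3)*(j - 1)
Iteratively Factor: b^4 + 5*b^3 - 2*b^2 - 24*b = (b)*(b^3 + 5*b^2 - 2*b - 24) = b*(b + 3)*(b^2 + 2*b - 8) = b*(b - 2)*(b + 3)*(b + 4)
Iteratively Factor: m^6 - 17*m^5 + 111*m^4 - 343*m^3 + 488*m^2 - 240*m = (m - 4)*(m^5 - 13*m^4 + 59*m^3 - 107*m^2 + 60*m) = (m - 4)^2*(m^4 - 9*m^3 + 23*m^2 - 15*m) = (m - 5)*(m - 4)^2*(m^3 - 4*m^2 + 3*m) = (m - 5)*(m - 4)^2*(m - 1)*(m^2 - 3*m) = m*(m - 5)*(m - 4)^2*(m - 1)*(m - 3)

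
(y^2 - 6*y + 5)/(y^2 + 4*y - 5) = (y - 5)/(y + 5)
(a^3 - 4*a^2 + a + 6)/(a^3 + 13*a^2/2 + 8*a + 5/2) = 2*(a^2 - 5*a + 6)/(2*a^2 + 11*a + 5)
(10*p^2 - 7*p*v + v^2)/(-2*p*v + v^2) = (-5*p + v)/v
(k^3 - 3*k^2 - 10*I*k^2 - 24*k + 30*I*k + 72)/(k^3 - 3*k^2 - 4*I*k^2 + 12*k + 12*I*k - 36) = (k - 4*I)/(k + 2*I)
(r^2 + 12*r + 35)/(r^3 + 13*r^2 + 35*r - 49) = (r + 5)/(r^2 + 6*r - 7)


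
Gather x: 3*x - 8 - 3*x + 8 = 0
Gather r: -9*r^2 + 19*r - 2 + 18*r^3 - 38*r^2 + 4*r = 18*r^3 - 47*r^2 + 23*r - 2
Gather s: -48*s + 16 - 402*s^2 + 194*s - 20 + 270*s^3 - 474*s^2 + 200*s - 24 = 270*s^3 - 876*s^2 + 346*s - 28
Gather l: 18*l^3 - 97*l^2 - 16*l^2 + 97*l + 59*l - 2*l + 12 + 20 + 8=18*l^3 - 113*l^2 + 154*l + 40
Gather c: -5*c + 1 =1 - 5*c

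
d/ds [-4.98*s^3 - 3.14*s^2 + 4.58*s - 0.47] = -14.94*s^2 - 6.28*s + 4.58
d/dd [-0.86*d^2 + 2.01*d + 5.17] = 2.01 - 1.72*d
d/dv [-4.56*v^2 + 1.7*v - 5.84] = 1.7 - 9.12*v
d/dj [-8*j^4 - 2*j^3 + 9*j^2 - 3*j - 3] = -32*j^3 - 6*j^2 + 18*j - 3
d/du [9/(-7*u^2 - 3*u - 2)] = 9*(14*u + 3)/(7*u^2 + 3*u + 2)^2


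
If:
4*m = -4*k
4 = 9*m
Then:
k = -4/9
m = 4/9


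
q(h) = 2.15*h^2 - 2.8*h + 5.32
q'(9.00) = 35.90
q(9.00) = 154.27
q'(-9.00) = -41.50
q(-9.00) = 204.67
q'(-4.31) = -21.33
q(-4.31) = 57.33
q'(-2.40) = -13.12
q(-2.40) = 24.42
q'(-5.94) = -28.34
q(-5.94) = 97.81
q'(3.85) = 13.76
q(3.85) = 26.41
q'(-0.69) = -5.77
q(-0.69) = 8.28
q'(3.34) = 11.56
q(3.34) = 19.95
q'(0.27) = -1.64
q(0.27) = 4.72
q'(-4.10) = -20.43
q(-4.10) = 52.94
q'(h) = 4.3*h - 2.8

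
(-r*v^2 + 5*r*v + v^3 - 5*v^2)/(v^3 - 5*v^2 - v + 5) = v*(-r + v)/(v^2 - 1)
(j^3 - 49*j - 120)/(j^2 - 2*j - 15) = (j^2 - 3*j - 40)/(j - 5)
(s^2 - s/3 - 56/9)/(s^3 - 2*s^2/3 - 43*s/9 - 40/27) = 3*(3*s + 7)/(9*s^2 + 18*s + 5)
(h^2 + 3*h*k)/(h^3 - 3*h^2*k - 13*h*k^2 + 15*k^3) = h/(h^2 - 6*h*k + 5*k^2)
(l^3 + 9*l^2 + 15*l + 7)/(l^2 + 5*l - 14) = (l^2 + 2*l + 1)/(l - 2)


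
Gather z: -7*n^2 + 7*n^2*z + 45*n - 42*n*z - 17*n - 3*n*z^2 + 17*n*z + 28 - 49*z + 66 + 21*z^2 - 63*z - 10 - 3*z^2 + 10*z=-7*n^2 + 28*n + z^2*(18 - 3*n) + z*(7*n^2 - 25*n - 102) + 84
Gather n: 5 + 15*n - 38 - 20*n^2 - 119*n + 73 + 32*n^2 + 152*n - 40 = 12*n^2 + 48*n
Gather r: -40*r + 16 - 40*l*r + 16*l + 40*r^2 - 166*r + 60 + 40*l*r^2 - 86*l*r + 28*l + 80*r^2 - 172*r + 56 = 44*l + r^2*(40*l + 120) + r*(-126*l - 378) + 132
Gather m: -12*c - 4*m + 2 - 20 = -12*c - 4*m - 18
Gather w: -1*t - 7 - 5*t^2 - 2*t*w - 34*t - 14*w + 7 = -5*t^2 - 35*t + w*(-2*t - 14)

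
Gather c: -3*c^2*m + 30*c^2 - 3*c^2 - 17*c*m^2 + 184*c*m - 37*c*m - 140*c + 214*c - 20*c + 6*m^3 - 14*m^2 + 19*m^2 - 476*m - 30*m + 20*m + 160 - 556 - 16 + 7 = c^2*(27 - 3*m) + c*(-17*m^2 + 147*m + 54) + 6*m^3 + 5*m^2 - 486*m - 405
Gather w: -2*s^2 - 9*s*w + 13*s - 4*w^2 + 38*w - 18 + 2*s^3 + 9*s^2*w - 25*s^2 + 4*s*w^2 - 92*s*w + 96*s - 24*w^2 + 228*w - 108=2*s^3 - 27*s^2 + 109*s + w^2*(4*s - 28) + w*(9*s^2 - 101*s + 266) - 126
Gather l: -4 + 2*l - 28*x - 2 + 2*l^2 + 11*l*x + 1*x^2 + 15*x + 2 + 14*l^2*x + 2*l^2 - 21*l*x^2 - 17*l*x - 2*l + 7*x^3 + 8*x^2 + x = l^2*(14*x + 4) + l*(-21*x^2 - 6*x) + 7*x^3 + 9*x^2 - 12*x - 4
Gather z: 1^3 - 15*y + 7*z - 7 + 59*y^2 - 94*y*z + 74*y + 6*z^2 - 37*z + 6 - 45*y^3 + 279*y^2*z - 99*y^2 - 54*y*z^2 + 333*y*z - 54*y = -45*y^3 - 40*y^2 + 5*y + z^2*(6 - 54*y) + z*(279*y^2 + 239*y - 30)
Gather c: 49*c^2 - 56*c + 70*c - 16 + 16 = 49*c^2 + 14*c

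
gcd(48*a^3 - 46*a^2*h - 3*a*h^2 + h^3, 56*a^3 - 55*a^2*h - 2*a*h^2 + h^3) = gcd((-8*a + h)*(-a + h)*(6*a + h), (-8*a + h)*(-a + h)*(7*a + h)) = 8*a^2 - 9*a*h + h^2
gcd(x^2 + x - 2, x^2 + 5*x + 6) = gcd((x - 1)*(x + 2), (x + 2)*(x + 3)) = x + 2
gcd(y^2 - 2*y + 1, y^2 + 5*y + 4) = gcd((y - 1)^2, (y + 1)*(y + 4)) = 1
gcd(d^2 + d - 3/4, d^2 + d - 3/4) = d^2 + d - 3/4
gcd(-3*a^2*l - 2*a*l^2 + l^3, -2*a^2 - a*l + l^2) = a + l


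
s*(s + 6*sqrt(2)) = s^2 + 6*sqrt(2)*s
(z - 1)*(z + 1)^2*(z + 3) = z^4 + 4*z^3 + 2*z^2 - 4*z - 3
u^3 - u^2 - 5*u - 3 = (u - 3)*(u + 1)^2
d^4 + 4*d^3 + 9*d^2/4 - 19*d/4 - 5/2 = (d - 1)*(d + 1/2)*(d + 2)*(d + 5/2)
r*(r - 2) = r^2 - 2*r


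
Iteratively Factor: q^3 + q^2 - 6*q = (q)*(q^2 + q - 6) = q*(q + 3)*(q - 2)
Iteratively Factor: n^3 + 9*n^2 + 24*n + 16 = (n + 4)*(n^2 + 5*n + 4) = (n + 4)^2*(n + 1)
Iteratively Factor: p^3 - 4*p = (p - 2)*(p^2 + 2*p) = p*(p - 2)*(p + 2)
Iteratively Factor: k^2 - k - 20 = (k - 5)*(k + 4)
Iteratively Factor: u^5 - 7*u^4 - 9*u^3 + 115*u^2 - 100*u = (u - 5)*(u^4 - 2*u^3 - 19*u^2 + 20*u) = u*(u - 5)*(u^3 - 2*u^2 - 19*u + 20) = u*(u - 5)^2*(u^2 + 3*u - 4) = u*(u - 5)^2*(u - 1)*(u + 4)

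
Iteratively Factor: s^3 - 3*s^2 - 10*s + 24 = (s + 3)*(s^2 - 6*s + 8) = (s - 4)*(s + 3)*(s - 2)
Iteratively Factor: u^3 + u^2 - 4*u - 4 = (u + 1)*(u^2 - 4) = (u + 1)*(u + 2)*(u - 2)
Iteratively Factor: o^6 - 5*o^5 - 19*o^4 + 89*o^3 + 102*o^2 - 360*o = (o - 4)*(o^5 - o^4 - 23*o^3 - 3*o^2 + 90*o) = (o - 5)*(o - 4)*(o^4 + 4*o^3 - 3*o^2 - 18*o) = (o - 5)*(o - 4)*(o + 3)*(o^3 + o^2 - 6*o) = o*(o - 5)*(o - 4)*(o + 3)*(o^2 + o - 6) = o*(o - 5)*(o - 4)*(o - 2)*(o + 3)*(o + 3)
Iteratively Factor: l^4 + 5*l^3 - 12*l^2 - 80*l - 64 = (l + 1)*(l^3 + 4*l^2 - 16*l - 64) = (l - 4)*(l + 1)*(l^2 + 8*l + 16) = (l - 4)*(l + 1)*(l + 4)*(l + 4)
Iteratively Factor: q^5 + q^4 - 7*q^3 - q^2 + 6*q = (q - 2)*(q^4 + 3*q^3 - q^2 - 3*q) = (q - 2)*(q + 1)*(q^3 + 2*q^2 - 3*q) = q*(q - 2)*(q + 1)*(q^2 + 2*q - 3) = q*(q - 2)*(q - 1)*(q + 1)*(q + 3)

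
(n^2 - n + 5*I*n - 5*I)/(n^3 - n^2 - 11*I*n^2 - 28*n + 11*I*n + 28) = (n + 5*I)/(n^2 - 11*I*n - 28)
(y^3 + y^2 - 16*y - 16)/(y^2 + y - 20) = (y^2 + 5*y + 4)/(y + 5)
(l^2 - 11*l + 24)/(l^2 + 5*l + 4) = (l^2 - 11*l + 24)/(l^2 + 5*l + 4)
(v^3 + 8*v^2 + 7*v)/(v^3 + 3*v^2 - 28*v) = (v + 1)/(v - 4)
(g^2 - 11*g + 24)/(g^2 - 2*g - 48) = (g - 3)/(g + 6)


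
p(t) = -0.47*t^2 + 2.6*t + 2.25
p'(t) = 2.6 - 0.94*t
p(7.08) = -2.90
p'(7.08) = -4.06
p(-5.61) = -27.13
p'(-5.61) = 7.87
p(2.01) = 5.58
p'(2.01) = 0.71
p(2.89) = 5.84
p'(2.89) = -0.12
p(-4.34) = -17.89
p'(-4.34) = 6.68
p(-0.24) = 1.60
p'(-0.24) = 2.83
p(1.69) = 5.30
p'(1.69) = 1.01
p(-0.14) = 1.88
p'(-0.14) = 2.73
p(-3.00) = -9.78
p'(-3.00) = 5.42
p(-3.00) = -9.78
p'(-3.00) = 5.42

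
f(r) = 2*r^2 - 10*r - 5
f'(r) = 4*r - 10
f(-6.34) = 138.79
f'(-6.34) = -35.36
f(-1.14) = 9.00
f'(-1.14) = -14.56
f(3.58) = -15.17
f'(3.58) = 4.32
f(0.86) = -12.12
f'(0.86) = -6.56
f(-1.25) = 10.62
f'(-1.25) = -15.00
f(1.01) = -13.06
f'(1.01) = -5.96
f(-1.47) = 14.02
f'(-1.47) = -15.88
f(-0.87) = 5.21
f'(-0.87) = -13.48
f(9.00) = 67.00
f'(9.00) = 26.00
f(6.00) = 7.00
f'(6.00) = 14.00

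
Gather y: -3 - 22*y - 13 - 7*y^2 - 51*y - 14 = -7*y^2 - 73*y - 30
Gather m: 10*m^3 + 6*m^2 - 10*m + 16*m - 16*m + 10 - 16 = 10*m^3 + 6*m^2 - 10*m - 6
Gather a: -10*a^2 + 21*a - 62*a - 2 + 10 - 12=-10*a^2 - 41*a - 4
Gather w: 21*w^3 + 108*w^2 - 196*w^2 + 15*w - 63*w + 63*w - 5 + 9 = 21*w^3 - 88*w^2 + 15*w + 4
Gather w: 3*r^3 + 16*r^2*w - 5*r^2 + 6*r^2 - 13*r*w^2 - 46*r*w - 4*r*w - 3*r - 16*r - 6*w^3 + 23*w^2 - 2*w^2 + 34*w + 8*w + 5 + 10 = 3*r^3 + r^2 - 19*r - 6*w^3 + w^2*(21 - 13*r) + w*(16*r^2 - 50*r + 42) + 15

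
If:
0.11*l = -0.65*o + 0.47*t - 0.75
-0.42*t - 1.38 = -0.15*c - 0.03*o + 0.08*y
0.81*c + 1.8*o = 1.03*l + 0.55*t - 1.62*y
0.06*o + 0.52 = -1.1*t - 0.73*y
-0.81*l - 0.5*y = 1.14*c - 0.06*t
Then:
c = -13.75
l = 6.45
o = -11.43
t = -12.70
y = 19.36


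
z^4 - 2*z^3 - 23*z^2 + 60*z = z*(z - 4)*(z - 3)*(z + 5)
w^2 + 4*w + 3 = (w + 1)*(w + 3)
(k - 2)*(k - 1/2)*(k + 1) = k^3 - 3*k^2/2 - 3*k/2 + 1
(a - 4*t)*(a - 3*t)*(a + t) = a^3 - 6*a^2*t + 5*a*t^2 + 12*t^3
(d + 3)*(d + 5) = d^2 + 8*d + 15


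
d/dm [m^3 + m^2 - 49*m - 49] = 3*m^2 + 2*m - 49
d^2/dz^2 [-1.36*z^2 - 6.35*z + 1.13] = -2.72000000000000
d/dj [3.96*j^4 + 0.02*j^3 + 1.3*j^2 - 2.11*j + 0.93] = 15.84*j^3 + 0.06*j^2 + 2.6*j - 2.11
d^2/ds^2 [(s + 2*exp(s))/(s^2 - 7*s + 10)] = 2*((s + 2*exp(s))*(2*s - 7)^2 - (s + (2*s - 7)*(2*exp(s) + 1) + 2*exp(s))*(s^2 - 7*s + 10) + (s^2 - 7*s + 10)^2*exp(s))/(s^2 - 7*s + 10)^3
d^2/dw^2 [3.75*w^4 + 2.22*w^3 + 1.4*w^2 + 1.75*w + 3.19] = 45.0*w^2 + 13.32*w + 2.8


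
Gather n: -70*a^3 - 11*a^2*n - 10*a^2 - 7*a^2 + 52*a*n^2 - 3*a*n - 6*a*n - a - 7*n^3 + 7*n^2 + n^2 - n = -70*a^3 - 17*a^2 - a - 7*n^3 + n^2*(52*a + 8) + n*(-11*a^2 - 9*a - 1)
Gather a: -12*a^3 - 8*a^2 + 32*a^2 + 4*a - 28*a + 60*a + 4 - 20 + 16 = -12*a^3 + 24*a^2 + 36*a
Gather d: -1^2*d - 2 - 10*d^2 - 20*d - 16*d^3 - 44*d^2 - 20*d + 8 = -16*d^3 - 54*d^2 - 41*d + 6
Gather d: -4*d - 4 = -4*d - 4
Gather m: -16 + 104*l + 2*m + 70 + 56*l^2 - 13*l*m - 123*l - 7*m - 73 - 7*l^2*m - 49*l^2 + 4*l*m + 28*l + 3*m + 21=7*l^2 + 9*l + m*(-7*l^2 - 9*l - 2) + 2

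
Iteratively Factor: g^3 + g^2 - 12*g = (g - 3)*(g^2 + 4*g) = (g - 3)*(g + 4)*(g)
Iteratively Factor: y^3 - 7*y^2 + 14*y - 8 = (y - 4)*(y^2 - 3*y + 2) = (y - 4)*(y - 1)*(y - 2)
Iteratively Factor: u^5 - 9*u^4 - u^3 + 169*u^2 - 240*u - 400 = (u - 5)*(u^4 - 4*u^3 - 21*u^2 + 64*u + 80) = (u - 5)*(u - 4)*(u^3 - 21*u - 20) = (u - 5)*(u - 4)*(u + 4)*(u^2 - 4*u - 5) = (u - 5)^2*(u - 4)*(u + 4)*(u + 1)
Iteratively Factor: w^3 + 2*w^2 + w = (w + 1)*(w^2 + w) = w*(w + 1)*(w + 1)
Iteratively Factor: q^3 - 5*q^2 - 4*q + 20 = (q - 2)*(q^2 - 3*q - 10) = (q - 2)*(q + 2)*(q - 5)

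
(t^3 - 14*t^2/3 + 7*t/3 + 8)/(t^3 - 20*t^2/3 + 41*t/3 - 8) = (t + 1)/(t - 1)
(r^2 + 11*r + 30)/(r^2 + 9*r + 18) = (r + 5)/(r + 3)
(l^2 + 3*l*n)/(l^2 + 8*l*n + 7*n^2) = l*(l + 3*n)/(l^2 + 8*l*n + 7*n^2)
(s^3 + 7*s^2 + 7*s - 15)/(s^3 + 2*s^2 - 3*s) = (s + 5)/s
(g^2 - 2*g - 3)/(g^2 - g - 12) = (-g^2 + 2*g + 3)/(-g^2 + g + 12)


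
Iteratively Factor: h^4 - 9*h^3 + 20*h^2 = (h)*(h^3 - 9*h^2 + 20*h) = h*(h - 5)*(h^2 - 4*h) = h*(h - 5)*(h - 4)*(h)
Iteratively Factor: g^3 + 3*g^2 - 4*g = (g + 4)*(g^2 - g) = (g - 1)*(g + 4)*(g)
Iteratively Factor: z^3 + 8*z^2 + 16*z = (z + 4)*(z^2 + 4*z) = (z + 4)^2*(z)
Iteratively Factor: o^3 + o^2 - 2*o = (o)*(o^2 + o - 2) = o*(o + 2)*(o - 1)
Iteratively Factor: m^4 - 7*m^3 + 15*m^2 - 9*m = (m - 3)*(m^3 - 4*m^2 + 3*m) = m*(m - 3)*(m^2 - 4*m + 3) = m*(m - 3)^2*(m - 1)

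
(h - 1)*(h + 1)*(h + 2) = h^3 + 2*h^2 - h - 2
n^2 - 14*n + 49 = (n - 7)^2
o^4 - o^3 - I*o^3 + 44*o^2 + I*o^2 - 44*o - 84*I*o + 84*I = (o - 1)*(o - 6*I)*(o - 2*I)*(o + 7*I)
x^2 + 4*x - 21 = (x - 3)*(x + 7)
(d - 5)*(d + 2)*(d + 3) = d^3 - 19*d - 30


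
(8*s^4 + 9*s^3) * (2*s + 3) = 16*s^5 + 42*s^4 + 27*s^3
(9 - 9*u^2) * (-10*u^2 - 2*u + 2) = 90*u^4 + 18*u^3 - 108*u^2 - 18*u + 18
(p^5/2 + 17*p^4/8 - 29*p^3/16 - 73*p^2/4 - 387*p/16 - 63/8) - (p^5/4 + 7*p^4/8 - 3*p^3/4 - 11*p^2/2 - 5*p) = p^5/4 + 5*p^4/4 - 17*p^3/16 - 51*p^2/4 - 307*p/16 - 63/8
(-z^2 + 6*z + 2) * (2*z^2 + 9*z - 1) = -2*z^4 + 3*z^3 + 59*z^2 + 12*z - 2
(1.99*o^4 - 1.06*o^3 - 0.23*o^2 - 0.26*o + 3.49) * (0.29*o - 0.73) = 0.5771*o^5 - 1.7601*o^4 + 0.7071*o^3 + 0.0925*o^2 + 1.2019*o - 2.5477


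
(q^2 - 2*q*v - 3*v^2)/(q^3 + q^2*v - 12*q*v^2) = (q + v)/(q*(q + 4*v))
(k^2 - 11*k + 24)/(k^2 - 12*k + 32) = (k - 3)/(k - 4)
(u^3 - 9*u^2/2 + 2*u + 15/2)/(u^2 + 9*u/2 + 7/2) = (2*u^2 - 11*u + 15)/(2*u + 7)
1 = 1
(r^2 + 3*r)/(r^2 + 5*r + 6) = r/(r + 2)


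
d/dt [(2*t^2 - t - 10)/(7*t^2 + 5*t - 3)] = (17*t^2 + 128*t + 53)/(49*t^4 + 70*t^3 - 17*t^2 - 30*t + 9)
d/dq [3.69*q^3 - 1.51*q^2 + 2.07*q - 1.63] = 11.07*q^2 - 3.02*q + 2.07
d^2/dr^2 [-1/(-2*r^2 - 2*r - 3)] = 4*(-2*r^2 - 2*r + 2*(2*r + 1)^2 - 3)/(2*r^2 + 2*r + 3)^3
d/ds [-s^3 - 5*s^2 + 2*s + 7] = -3*s^2 - 10*s + 2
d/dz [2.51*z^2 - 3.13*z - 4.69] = 5.02*z - 3.13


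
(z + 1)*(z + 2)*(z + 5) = z^3 + 8*z^2 + 17*z + 10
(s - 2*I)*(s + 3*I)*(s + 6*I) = s^3 + 7*I*s^2 + 36*I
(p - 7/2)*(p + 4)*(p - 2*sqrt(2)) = p^3 - 2*sqrt(2)*p^2 + p^2/2 - 14*p - sqrt(2)*p + 28*sqrt(2)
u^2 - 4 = (u - 2)*(u + 2)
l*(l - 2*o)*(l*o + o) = l^3*o - 2*l^2*o^2 + l^2*o - 2*l*o^2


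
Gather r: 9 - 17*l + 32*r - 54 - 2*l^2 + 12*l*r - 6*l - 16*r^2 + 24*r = -2*l^2 - 23*l - 16*r^2 + r*(12*l + 56) - 45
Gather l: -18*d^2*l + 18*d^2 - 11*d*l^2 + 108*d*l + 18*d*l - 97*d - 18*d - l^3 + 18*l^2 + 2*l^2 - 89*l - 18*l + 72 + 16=18*d^2 - 115*d - l^3 + l^2*(20 - 11*d) + l*(-18*d^2 + 126*d - 107) + 88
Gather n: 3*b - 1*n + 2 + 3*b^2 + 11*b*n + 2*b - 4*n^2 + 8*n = 3*b^2 + 5*b - 4*n^2 + n*(11*b + 7) + 2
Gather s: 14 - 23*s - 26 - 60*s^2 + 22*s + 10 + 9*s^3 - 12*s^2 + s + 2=9*s^3 - 72*s^2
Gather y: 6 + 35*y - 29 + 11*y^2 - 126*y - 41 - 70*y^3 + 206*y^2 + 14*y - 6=-70*y^3 + 217*y^2 - 77*y - 70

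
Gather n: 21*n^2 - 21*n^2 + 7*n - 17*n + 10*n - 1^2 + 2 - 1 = 0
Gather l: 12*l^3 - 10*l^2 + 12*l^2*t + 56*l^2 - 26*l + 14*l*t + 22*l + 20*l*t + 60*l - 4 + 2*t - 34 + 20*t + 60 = 12*l^3 + l^2*(12*t + 46) + l*(34*t + 56) + 22*t + 22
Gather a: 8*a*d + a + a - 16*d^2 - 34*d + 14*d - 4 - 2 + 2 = a*(8*d + 2) - 16*d^2 - 20*d - 4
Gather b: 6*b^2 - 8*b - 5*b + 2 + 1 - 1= 6*b^2 - 13*b + 2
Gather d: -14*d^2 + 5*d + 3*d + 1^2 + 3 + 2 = -14*d^2 + 8*d + 6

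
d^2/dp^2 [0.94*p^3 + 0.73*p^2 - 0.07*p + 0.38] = 5.64*p + 1.46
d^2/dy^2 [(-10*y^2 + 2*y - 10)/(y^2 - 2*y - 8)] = 36*(-y^3 - 15*y^2 + 6*y - 44)/(y^6 - 6*y^5 - 12*y^4 + 88*y^3 + 96*y^2 - 384*y - 512)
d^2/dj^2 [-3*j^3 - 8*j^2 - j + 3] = -18*j - 16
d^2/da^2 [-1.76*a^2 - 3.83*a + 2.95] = -3.52000000000000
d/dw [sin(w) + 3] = cos(w)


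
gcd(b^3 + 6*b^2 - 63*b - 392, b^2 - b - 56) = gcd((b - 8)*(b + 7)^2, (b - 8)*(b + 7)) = b^2 - b - 56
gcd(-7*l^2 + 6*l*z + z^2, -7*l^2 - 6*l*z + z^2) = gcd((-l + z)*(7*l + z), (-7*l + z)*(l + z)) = 1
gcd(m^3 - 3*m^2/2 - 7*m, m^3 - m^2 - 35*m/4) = m^2 - 7*m/2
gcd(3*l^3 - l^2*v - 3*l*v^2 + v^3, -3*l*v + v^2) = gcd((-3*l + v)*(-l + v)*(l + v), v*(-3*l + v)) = -3*l + v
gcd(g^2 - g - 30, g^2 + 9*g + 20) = g + 5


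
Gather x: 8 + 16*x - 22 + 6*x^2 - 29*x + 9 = 6*x^2 - 13*x - 5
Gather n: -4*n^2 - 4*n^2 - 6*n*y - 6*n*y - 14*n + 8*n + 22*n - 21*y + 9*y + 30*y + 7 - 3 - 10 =-8*n^2 + n*(16 - 12*y) + 18*y - 6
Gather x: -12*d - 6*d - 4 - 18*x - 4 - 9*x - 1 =-18*d - 27*x - 9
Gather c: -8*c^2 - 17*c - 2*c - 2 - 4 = -8*c^2 - 19*c - 6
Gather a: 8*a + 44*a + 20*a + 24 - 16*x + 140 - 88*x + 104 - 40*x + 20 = 72*a - 144*x + 288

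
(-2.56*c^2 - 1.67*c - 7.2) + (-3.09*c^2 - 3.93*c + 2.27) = -5.65*c^2 - 5.6*c - 4.93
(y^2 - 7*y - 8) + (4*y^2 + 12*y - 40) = 5*y^2 + 5*y - 48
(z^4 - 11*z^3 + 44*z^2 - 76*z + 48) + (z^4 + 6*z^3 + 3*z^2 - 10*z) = 2*z^4 - 5*z^3 + 47*z^2 - 86*z + 48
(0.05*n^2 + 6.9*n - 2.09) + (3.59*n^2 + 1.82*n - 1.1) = 3.64*n^2 + 8.72*n - 3.19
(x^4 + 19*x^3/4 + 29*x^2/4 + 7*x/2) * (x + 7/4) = x^5 + 13*x^4/2 + 249*x^3/16 + 259*x^2/16 + 49*x/8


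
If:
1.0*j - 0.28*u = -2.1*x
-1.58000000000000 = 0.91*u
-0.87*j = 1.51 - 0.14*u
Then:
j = -2.02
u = -1.74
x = 0.73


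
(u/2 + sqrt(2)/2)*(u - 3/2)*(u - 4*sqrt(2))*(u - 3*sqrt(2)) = u^4/2 - 3*sqrt(2)*u^3 - 3*u^3/4 + 5*u^2 + 9*sqrt(2)*u^2/2 - 15*u/2 + 12*sqrt(2)*u - 18*sqrt(2)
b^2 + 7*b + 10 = (b + 2)*(b + 5)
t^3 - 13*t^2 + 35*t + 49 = (t - 7)^2*(t + 1)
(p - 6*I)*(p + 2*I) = p^2 - 4*I*p + 12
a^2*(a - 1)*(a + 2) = a^4 + a^3 - 2*a^2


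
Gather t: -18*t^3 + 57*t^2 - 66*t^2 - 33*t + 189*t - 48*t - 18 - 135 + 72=-18*t^3 - 9*t^2 + 108*t - 81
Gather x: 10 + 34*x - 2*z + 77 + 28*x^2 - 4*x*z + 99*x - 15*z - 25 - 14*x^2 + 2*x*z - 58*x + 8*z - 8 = 14*x^2 + x*(75 - 2*z) - 9*z + 54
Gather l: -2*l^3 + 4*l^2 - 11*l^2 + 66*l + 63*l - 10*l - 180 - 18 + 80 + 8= -2*l^3 - 7*l^2 + 119*l - 110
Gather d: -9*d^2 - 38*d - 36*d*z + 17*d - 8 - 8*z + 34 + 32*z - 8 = -9*d^2 + d*(-36*z - 21) + 24*z + 18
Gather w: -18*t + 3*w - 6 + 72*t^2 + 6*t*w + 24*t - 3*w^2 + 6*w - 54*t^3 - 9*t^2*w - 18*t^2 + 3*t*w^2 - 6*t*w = -54*t^3 + 54*t^2 + 6*t + w^2*(3*t - 3) + w*(9 - 9*t^2) - 6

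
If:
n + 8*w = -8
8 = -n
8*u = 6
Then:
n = -8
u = 3/4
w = 0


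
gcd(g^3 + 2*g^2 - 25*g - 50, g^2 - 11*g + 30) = g - 5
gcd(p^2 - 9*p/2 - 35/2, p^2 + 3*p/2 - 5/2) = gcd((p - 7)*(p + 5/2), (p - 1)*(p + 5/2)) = p + 5/2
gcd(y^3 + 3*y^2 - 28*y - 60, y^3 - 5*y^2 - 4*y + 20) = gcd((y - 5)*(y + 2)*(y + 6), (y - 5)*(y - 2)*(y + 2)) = y^2 - 3*y - 10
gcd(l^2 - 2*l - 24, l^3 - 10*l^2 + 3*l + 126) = l - 6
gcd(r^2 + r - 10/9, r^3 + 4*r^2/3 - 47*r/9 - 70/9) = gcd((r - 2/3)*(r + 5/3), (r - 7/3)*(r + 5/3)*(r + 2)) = r + 5/3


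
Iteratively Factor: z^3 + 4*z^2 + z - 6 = (z - 1)*(z^2 + 5*z + 6) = (z - 1)*(z + 2)*(z + 3)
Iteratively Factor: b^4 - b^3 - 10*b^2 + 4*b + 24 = (b - 3)*(b^3 + 2*b^2 - 4*b - 8) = (b - 3)*(b + 2)*(b^2 - 4) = (b - 3)*(b + 2)^2*(b - 2)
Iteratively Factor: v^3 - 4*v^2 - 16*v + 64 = (v - 4)*(v^2 - 16) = (v - 4)*(v + 4)*(v - 4)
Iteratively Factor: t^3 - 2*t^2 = (t - 2)*(t^2) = t*(t - 2)*(t)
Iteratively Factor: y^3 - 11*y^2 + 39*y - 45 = (y - 5)*(y^2 - 6*y + 9) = (y - 5)*(y - 3)*(y - 3)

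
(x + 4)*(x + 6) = x^2 + 10*x + 24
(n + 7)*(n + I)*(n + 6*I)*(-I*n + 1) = -I*n^4 + 8*n^3 - 7*I*n^3 + 56*n^2 + 13*I*n^2 - 6*n + 91*I*n - 42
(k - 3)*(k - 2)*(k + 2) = k^3 - 3*k^2 - 4*k + 12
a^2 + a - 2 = (a - 1)*(a + 2)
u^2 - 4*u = u*(u - 4)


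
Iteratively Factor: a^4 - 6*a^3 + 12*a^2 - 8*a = (a - 2)*(a^3 - 4*a^2 + 4*a) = (a - 2)^2*(a^2 - 2*a) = a*(a - 2)^2*(a - 2)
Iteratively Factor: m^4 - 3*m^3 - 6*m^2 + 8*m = (m + 2)*(m^3 - 5*m^2 + 4*m) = m*(m + 2)*(m^2 - 5*m + 4) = m*(m - 1)*(m + 2)*(m - 4)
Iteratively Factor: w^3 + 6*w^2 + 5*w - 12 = (w + 4)*(w^2 + 2*w - 3) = (w - 1)*(w + 4)*(w + 3)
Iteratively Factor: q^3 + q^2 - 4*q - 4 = (q + 1)*(q^2 - 4) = (q - 2)*(q + 1)*(q + 2)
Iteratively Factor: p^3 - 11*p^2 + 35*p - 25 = (p - 5)*(p^2 - 6*p + 5) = (p - 5)*(p - 1)*(p - 5)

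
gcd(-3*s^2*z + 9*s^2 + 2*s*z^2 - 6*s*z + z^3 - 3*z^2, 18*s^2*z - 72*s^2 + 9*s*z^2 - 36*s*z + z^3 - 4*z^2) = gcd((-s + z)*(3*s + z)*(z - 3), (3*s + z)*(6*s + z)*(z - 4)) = 3*s + z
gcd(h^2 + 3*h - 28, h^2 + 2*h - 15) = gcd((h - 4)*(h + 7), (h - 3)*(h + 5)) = 1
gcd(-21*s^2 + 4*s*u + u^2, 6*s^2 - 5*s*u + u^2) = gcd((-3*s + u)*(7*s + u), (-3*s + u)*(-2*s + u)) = 3*s - u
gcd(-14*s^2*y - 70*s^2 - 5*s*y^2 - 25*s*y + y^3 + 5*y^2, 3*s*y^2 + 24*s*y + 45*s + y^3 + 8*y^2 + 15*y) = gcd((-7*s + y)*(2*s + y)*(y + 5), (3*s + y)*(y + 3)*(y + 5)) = y + 5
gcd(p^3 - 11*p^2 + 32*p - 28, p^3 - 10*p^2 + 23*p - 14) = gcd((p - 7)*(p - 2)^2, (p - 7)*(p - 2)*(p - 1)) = p^2 - 9*p + 14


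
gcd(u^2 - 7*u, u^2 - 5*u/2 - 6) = 1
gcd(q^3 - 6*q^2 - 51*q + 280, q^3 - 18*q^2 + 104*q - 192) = q - 8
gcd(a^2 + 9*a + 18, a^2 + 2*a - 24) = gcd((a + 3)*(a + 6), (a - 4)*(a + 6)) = a + 6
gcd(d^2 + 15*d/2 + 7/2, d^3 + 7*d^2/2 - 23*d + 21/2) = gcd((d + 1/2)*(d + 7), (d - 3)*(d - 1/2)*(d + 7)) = d + 7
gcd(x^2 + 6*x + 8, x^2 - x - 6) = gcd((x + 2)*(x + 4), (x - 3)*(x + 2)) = x + 2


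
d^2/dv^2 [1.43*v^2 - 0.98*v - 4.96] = 2.86000000000000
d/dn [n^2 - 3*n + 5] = 2*n - 3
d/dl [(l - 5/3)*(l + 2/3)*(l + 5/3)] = 3*l^2 + 4*l/3 - 25/9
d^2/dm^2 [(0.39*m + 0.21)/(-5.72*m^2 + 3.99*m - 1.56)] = (-(0.39*m + 0.21)*(11.44*m - 3.99)*(22.88*m - 7.98) + (13.3848*m - 0.7098)*(5.72*m^2 - 3.99*m + 1.56))/(5.72*m^2 - 3.99*m + 1.56)^3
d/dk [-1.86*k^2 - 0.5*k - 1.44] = -3.72*k - 0.5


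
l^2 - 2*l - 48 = (l - 8)*(l + 6)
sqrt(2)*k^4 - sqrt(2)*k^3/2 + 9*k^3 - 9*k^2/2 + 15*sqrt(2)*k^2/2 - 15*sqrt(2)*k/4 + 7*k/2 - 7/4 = (k - 1/2)*(k + sqrt(2)/2)*(k + 7*sqrt(2)/2)*(sqrt(2)*k + 1)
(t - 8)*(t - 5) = t^2 - 13*t + 40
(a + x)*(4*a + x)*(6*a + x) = 24*a^3 + 34*a^2*x + 11*a*x^2 + x^3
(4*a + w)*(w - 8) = 4*a*w - 32*a + w^2 - 8*w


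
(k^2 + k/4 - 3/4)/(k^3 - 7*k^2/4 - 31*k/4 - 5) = (4*k - 3)/(4*k^2 - 11*k - 20)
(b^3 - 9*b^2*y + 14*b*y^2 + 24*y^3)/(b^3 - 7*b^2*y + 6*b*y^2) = (-b^2 + 3*b*y + 4*y^2)/(b*(-b + y))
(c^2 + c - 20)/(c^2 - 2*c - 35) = (c - 4)/(c - 7)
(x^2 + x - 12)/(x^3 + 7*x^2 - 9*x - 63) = (x + 4)/(x^2 + 10*x + 21)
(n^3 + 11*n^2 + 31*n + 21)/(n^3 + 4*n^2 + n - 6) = (n^2 + 8*n + 7)/(n^2 + n - 2)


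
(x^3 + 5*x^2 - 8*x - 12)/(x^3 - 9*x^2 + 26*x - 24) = (x^2 + 7*x + 6)/(x^2 - 7*x + 12)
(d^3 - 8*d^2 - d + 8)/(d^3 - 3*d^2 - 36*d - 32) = (d - 1)/(d + 4)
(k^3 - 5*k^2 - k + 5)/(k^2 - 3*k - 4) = (k^2 - 6*k + 5)/(k - 4)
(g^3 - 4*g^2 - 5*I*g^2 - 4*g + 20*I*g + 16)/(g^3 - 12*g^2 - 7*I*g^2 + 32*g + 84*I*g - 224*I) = (g^2 - 5*I*g - 4)/(g^2 - g*(8 + 7*I) + 56*I)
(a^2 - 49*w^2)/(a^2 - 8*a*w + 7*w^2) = (-a - 7*w)/(-a + w)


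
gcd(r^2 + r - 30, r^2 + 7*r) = 1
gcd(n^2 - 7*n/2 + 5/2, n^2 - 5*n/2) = n - 5/2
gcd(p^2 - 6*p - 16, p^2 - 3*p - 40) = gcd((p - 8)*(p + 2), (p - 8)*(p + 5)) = p - 8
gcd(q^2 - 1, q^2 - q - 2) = q + 1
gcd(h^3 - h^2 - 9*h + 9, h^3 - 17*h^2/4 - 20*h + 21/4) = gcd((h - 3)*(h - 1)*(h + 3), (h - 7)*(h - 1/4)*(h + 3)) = h + 3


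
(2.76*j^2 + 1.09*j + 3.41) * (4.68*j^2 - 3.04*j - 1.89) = 12.9168*j^4 - 3.2892*j^3 + 7.4288*j^2 - 12.4265*j - 6.4449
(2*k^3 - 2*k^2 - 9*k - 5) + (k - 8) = 2*k^3 - 2*k^2 - 8*k - 13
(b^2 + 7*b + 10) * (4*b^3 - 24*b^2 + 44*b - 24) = 4*b^5 + 4*b^4 - 84*b^3 + 44*b^2 + 272*b - 240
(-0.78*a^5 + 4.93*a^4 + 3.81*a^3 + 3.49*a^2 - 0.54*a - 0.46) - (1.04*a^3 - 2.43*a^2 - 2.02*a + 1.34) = -0.78*a^5 + 4.93*a^4 + 2.77*a^3 + 5.92*a^2 + 1.48*a - 1.8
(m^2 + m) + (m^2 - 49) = 2*m^2 + m - 49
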